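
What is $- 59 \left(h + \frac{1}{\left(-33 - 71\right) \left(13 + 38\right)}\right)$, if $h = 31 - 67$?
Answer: $\frac{11265755}{5304} \approx 2124.0$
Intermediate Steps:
$h = -36$
$- 59 \left(h + \frac{1}{\left(-33 - 71\right) \left(13 + 38\right)}\right) = - 59 \left(-36 + \frac{1}{\left(-33 - 71\right) \left(13 + 38\right)}\right) = - 59 \left(-36 + \frac{1}{\left(-104\right) 51}\right) = - 59 \left(-36 + \frac{1}{-5304}\right) = - 59 \left(-36 - \frac{1}{5304}\right) = \left(-59\right) \left(- \frac{190945}{5304}\right) = \frac{11265755}{5304}$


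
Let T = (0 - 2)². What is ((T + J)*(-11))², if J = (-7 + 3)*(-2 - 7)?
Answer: 193600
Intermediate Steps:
T = 4 (T = (-2)² = 4)
J = 36 (J = -4*(-9) = 36)
((T + J)*(-11))² = ((4 + 36)*(-11))² = (40*(-11))² = (-440)² = 193600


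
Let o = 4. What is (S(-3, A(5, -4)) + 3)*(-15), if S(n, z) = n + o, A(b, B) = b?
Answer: -60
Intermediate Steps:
S(n, z) = 4 + n (S(n, z) = n + 4 = 4 + n)
(S(-3, A(5, -4)) + 3)*(-15) = ((4 - 3) + 3)*(-15) = (1 + 3)*(-15) = 4*(-15) = -60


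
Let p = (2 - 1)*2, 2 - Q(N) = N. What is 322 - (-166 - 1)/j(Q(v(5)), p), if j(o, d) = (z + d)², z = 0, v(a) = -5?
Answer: 1455/4 ≈ 363.75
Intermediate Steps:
Q(N) = 2 - N
p = 2 (p = 1*2 = 2)
j(o, d) = d² (j(o, d) = (0 + d)² = d²)
322 - (-166 - 1)/j(Q(v(5)), p) = 322 - (-166 - 1)/(2²) = 322 - (-167)/4 = 322 - 1*(-167/4) = 322 + 167/4 = 1455/4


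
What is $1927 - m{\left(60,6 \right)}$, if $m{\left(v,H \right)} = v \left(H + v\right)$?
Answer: $-2033$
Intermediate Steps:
$1927 - m{\left(60,6 \right)} = 1927 - 60 \left(6 + 60\right) = 1927 - 60 \cdot 66 = 1927 - 3960 = -2033$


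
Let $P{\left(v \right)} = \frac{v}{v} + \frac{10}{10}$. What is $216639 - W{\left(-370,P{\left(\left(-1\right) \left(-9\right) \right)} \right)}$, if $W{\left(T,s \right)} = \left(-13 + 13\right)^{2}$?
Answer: $216639$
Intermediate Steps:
$P{\left(v \right)} = 2$ ($P{\left(v \right)} = 1 + 10 \cdot \frac{1}{10} = 1 + 1 = 2$)
$W{\left(T,s \right)} = 0$ ($W{\left(T,s \right)} = 0^{2} = 0$)
$216639 - W{\left(-370,P{\left(\left(-1\right) \left(-9\right) \right)} \right)} = 216639 - 0 = 216639 + 0 = 216639$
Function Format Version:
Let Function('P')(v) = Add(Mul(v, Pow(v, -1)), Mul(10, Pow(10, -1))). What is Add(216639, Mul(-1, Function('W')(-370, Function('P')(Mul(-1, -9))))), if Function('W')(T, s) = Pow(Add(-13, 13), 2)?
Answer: 216639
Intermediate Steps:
Function('P')(v) = 2 (Function('P')(v) = Add(1, Mul(10, Rational(1, 10))) = Add(1, 1) = 2)
Function('W')(T, s) = 0 (Function('W')(T, s) = Pow(0, 2) = 0)
Add(216639, Mul(-1, Function('W')(-370, Function('P')(Mul(-1, -9))))) = Add(216639, Mul(-1, 0)) = Add(216639, 0) = 216639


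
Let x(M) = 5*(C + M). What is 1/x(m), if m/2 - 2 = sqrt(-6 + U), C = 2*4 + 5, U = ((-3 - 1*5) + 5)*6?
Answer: 17/1925 - 4*I*sqrt(6)/1925 ≈ 0.0088312 - 0.0050898*I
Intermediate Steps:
U = -18 (U = ((-3 - 5) + 5)*6 = (-8 + 5)*6 = -3*6 = -18)
C = 13 (C = 8 + 5 = 13)
m = 4 + 4*I*sqrt(6) (m = 4 + 2*sqrt(-6 - 18) = 4 + 2*sqrt(-24) = 4 + 2*(2*I*sqrt(6)) = 4 + 4*I*sqrt(6) ≈ 4.0 + 9.798*I)
x(M) = 65 + 5*M (x(M) = 5*(13 + M) = 65 + 5*M)
1/x(m) = 1/(65 + 5*(4 + 4*I*sqrt(6))) = 1/(65 + (20 + 20*I*sqrt(6))) = 1/(85 + 20*I*sqrt(6))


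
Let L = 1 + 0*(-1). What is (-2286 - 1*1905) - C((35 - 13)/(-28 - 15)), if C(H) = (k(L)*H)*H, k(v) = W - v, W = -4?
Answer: -7746739/1849 ≈ -4189.7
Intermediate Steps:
L = 1 (L = 1 + 0 = 1)
k(v) = -4 - v
C(H) = -5*H² (C(H) = ((-4 - 1*1)*H)*H = ((-4 - 1)*H)*H = (-5*H)*H = -5*H²)
(-2286 - 1*1905) - C((35 - 13)/(-28 - 15)) = (-2286 - 1*1905) - (-5)*((35 - 13)/(-28 - 15))² = (-2286 - 1905) - (-5)*(22/(-43))² = -4191 - (-5)*(22*(-1/43))² = -4191 - (-5)*(-22/43)² = -4191 - (-5)*484/1849 = -4191 - 1*(-2420/1849) = -4191 + 2420/1849 = -7746739/1849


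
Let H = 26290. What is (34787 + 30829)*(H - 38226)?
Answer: -783192576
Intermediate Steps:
(34787 + 30829)*(H - 38226) = (34787 + 30829)*(26290 - 38226) = 65616*(-11936) = -783192576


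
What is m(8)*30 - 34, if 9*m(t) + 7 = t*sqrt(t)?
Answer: -172/3 + 160*sqrt(2)/3 ≈ 18.091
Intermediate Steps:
m(t) = -7/9 + t**(3/2)/9 (m(t) = -7/9 + (t*sqrt(t))/9 = -7/9 + t**(3/2)/9)
m(8)*30 - 34 = (-7/9 + 8**(3/2)/9)*30 - 34 = (-7/9 + (16*sqrt(2))/9)*30 - 34 = (-7/9 + 16*sqrt(2)/9)*30 - 34 = (-70/3 + 160*sqrt(2)/3) - 34 = -172/3 + 160*sqrt(2)/3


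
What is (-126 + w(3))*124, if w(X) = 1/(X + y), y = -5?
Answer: -15686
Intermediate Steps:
w(X) = 1/(-5 + X) (w(X) = 1/(X - 5) = 1/(-5 + X))
(-126 + w(3))*124 = (-126 + 1/(-5 + 3))*124 = (-126 + 1/(-2))*124 = (-126 - ½)*124 = -253/2*124 = -15686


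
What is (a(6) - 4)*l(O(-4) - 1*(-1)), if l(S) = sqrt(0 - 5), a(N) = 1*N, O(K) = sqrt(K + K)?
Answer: 2*I*sqrt(5) ≈ 4.4721*I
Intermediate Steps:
O(K) = sqrt(2)*sqrt(K) (O(K) = sqrt(2*K) = sqrt(2)*sqrt(K))
a(N) = N
l(S) = I*sqrt(5) (l(S) = sqrt(-5) = I*sqrt(5))
(a(6) - 4)*l(O(-4) - 1*(-1)) = (6 - 4)*(I*sqrt(5)) = 2*(I*sqrt(5)) = 2*I*sqrt(5)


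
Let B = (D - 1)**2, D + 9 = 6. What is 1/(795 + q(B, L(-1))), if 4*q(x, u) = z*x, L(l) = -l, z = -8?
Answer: 1/763 ≈ 0.0013106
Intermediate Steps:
D = -3 (D = -9 + 6 = -3)
B = 16 (B = (-3 - 1)**2 = (-4)**2 = 16)
q(x, u) = -2*x (q(x, u) = (-8*x)/4 = -2*x)
1/(795 + q(B, L(-1))) = 1/(795 - 2*16) = 1/(795 - 32) = 1/763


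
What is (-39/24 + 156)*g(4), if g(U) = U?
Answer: 1235/2 ≈ 617.50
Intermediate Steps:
(-39/24 + 156)*g(4) = (-39/24 + 156)*4 = (-39*1/24 + 156)*4 = (-13/8 + 156)*4 = (1235/8)*4 = 1235/2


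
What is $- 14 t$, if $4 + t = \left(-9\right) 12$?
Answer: $1568$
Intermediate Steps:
$t = -112$ ($t = -4 - 108 = -112$)
$- 14 t = \left(-14\right) \left(-112\right) = 1568$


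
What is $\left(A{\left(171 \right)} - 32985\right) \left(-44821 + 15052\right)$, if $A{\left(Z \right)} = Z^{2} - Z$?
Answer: $116545635$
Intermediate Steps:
$\left(A{\left(171 \right)} - 32985\right) \left(-44821 + 15052\right) = \left(171 \left(-1 + 171\right) - 32985\right) \left(-44821 + 15052\right) = \left(171 \cdot 170 - 32985\right) \left(-29769\right) = \left(29070 - 32985\right) \left(-29769\right) = \left(-3915\right) \left(-29769\right) = 116545635$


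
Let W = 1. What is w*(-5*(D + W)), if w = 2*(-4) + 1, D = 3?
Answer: 140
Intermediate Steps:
w = -7 (w = -8 + 1 = -7)
w*(-5*(D + W)) = -(-35)*(3 + 1) = -(-35)*4 = -7*(-20) = 140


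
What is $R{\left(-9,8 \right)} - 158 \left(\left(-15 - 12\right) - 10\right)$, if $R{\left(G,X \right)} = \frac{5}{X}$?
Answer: $\frac{46773}{8} \approx 5846.6$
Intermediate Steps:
$R{\left(-9,8 \right)} - 158 \left(\left(-15 - 12\right) - 10\right) = \frac{5}{8} - 158 \left(\left(-15 - 12\right) - 10\right) = 5 \cdot \frac{1}{8} - 158 \left(-27 - 10\right) = \frac{5}{8} - -5846 = \frac{5}{8} + 5846 = \frac{46773}{8}$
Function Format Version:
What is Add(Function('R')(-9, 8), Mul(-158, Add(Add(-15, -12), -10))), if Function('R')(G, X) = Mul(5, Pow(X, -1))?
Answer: Rational(46773, 8) ≈ 5846.6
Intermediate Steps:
Add(Function('R')(-9, 8), Mul(-158, Add(Add(-15, -12), -10))) = Add(Mul(5, Pow(8, -1)), Mul(-158, Add(Add(-15, -12), -10))) = Add(Mul(5, Rational(1, 8)), Mul(-158, Add(-27, -10))) = Add(Rational(5, 8), Mul(-158, -37)) = Add(Rational(5, 8), 5846) = Rational(46773, 8)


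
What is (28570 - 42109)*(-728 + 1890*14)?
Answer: -348385548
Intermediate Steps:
(28570 - 42109)*(-728 + 1890*14) = -13539*(-728 + 26460) = -13539*25732 = -348385548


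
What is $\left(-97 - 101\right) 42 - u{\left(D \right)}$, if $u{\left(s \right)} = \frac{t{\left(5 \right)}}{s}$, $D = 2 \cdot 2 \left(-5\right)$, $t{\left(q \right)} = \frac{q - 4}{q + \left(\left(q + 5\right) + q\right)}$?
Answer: $- \frac{3326399}{400} \approx -8316.0$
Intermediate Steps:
$t{\left(q \right)} = \frac{-4 + q}{5 + 3 q}$ ($t{\left(q \right)} = \frac{-4 + q}{q + \left(\left(5 + q\right) + q\right)} = \frac{-4 + q}{q + \left(5 + 2 q\right)} = \frac{-4 + q}{5 + 3 q}$)
$D = -20$ ($D = 4 \left(-5\right) = -20$)
$u{\left(s \right)} = \frac{1}{20 s}$ ($u{\left(s \right)} = \frac{\frac{1}{5 + 3 \cdot 5} \left(-4 + 5\right)}{s} = \frac{\frac{1}{5 + 15} \cdot 1}{s} = \frac{\frac{1}{20} \cdot 1}{s} = \frac{1}{20 s}$)
$\left(-97 - 101\right) 42 - u{\left(D \right)} = \left(-97 - 101\right) 42 - \frac{1}{20 \left(-20\right)} = \left(-198\right) 42 - \frac{1}{20} \left(- \frac{1}{20}\right) = -8316 - - \frac{1}{400} = -8316 + \frac{1}{400} = - \frac{3326399}{400}$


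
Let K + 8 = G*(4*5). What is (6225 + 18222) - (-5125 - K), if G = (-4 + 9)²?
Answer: 30064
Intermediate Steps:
G = 25 (G = 5² = 25)
K = 492 (K = -8 + 25*(4*5) = -8 + 25*20 = -8 + 500 = 492)
(6225 + 18222) - (-5125 - K) = (6225 + 18222) - (-5125 - 1*492) = 24447 - (-5125 - 492) = 24447 - 1*(-5617) = 24447 + 5617 = 30064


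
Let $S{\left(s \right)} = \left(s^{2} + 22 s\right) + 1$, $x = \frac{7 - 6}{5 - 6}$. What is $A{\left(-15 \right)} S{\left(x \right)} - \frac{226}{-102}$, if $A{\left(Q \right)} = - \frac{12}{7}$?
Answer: $\frac{13031}{357} \approx 36.501$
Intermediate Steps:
$x = -1$ ($x = 1 \frac{1}{-1} = 1 \left(-1\right) = -1$)
$S{\left(s \right)} = 1 + s^{2} + 22 s$
$A{\left(Q \right)} = - \frac{12}{7}$ ($A{\left(Q \right)} = \left(-12\right) \frac{1}{7} = - \frac{12}{7}$)
$A{\left(-15 \right)} S{\left(x \right)} - \frac{226}{-102} = - \frac{12 \left(1 + \left(-1\right)^{2} + 22 \left(-1\right)\right)}{7} - \frac{226}{-102} = - \frac{12 \left(1 + 1 - 22\right)}{7} - - \frac{113}{51} = \left(- \frac{12}{7}\right) \left(-20\right) + \frac{113}{51} = \frac{240}{7} + \frac{113}{51} = \frac{13031}{357}$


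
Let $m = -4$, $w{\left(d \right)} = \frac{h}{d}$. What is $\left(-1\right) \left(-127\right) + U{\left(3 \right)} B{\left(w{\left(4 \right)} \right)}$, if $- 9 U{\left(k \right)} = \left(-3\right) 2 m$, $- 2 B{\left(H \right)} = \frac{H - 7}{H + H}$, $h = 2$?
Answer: $\frac{355}{3} \approx 118.33$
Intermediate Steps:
$w{\left(d \right)} = \frac{2}{d}$
$B{\left(H \right)} = - \frac{-7 + H}{4 H}$ ($B{\left(H \right)} = - \frac{\left(H - 7\right) \frac{1}{H + H}}{2} = - \frac{\left(-7 + H\right) \frac{1}{2 H}}{2} = - \frac{\frac{1}{2} \frac{1}{H} \left(-7 + H\right)}{2} = - \frac{-7 + H}{4 H}$)
$U{\left(k \right)} = - \frac{8}{3}$ ($U{\left(k \right)} = - \frac{\left(-3\right) 2 \left(-4\right)}{9} = - \frac{\left(-6\right) \left(-4\right)}{9} = \left(- \frac{1}{9}\right) 24 = - \frac{8}{3}$)
$\left(-1\right) \left(-127\right) + U{\left(3 \right)} B{\left(w{\left(4 \right)} \right)} = \left(-1\right) \left(-127\right) - \frac{8 \frac{7 - \frac{2}{4}}{4 \cdot \frac{2}{4}}}{3} = 127 - \frac{8 \frac{7 - 2 \cdot \frac{1}{4}}{4 \cdot 2 \cdot \frac{1}{4}}}{3} = 127 - \frac{8 \frac{\frac{1}{\frac{1}{2}} \left(7 - \frac{1}{2}\right)}{4}}{3} = 127 - \frac{8 \cdot \frac{1}{4} \cdot 2 \left(7 - \frac{1}{2}\right)}{3} = 127 - \frac{8 \cdot \frac{1}{4} \cdot 2 \cdot \frac{13}{2}}{3} = 127 - \frac{26}{3} = \frac{355}{3}$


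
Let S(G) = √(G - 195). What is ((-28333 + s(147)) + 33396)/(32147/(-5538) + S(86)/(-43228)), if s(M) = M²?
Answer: -2218294887972065864832/482782139990508913 + 8840292539846976*I*√109/482782139990508913 ≈ -4594.8 + 0.19117*I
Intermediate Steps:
S(G) = √(-195 + G)
((-28333 + s(147)) + 33396)/(32147/(-5538) + S(86)/(-43228)) = ((-28333 + 147²) + 33396)/(32147/(-5538) + √(-195 + 86)/(-43228)) = ((-28333 + 21609) + 33396)/(32147*(-1/5538) + √(-109)*(-1/43228)) = (-6724 + 33396)/(-32147/5538 + (I*√109)*(-1/43228)) = 26672/(-32147/5538 - I*√109/43228)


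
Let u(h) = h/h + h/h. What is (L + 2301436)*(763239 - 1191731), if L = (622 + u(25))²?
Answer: -1152991415504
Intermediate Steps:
u(h) = 2 (u(h) = 1 + 1 = 2)
L = 389376 (L = (622 + 2)² = 624² = 389376)
(L + 2301436)*(763239 - 1191731) = (389376 + 2301436)*(763239 - 1191731) = 2690812*(-428492) = -1152991415504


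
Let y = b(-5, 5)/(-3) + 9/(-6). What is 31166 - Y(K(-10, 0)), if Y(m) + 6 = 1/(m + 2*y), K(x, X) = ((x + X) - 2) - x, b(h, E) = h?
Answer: 155863/5 ≈ 31173.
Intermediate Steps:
y = ⅙ (y = -5/(-3) + 9/(-6) = -5*(-⅓) + 9*(-⅙) = 5/3 - 3/2 = ⅙ ≈ 0.16667)
K(x, X) = -2 + X (K(x, X) = ((X + x) - 2) - x = (-2 + X + x) - x = -2 + X)
Y(m) = -6 + 1/(⅓ + m) (Y(m) = -6 + 1/(m + 2*(⅙)) = -6 + 1/(m + ⅓) = -6 + 1/(⅓ + m))
31166 - Y(K(-10, 0)) = 31166 - 3*(-1 - 6*(-2 + 0))/(1 + 3*(-2 + 0)) = 31166 - 3*(-1 - 6*(-2))/(1 + 3*(-2)) = 31166 - 3*(-1 + 12)/(1 - 6) = 31166 - 3*11/(-5) = 31166 - 3*(-1)*11/5 = 31166 - 1*(-33/5) = 31166 + 33/5 = 155863/5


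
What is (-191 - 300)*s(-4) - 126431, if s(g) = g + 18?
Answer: -133305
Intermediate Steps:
s(g) = 18 + g
(-191 - 300)*s(-4) - 126431 = (-191 - 300)*(18 - 4) - 126431 = -491*14 - 126431 = -6874 - 126431 = -133305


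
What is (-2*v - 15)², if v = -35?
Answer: 3025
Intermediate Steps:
(-2*v - 15)² = (-2*(-35) - 15)² = (70 - 15)² = 55² = 3025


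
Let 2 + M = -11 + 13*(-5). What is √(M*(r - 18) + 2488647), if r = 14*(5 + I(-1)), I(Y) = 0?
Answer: √2484591 ≈ 1576.3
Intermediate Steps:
r = 70 (r = 14*(5 + 0) = 14*5 = 70)
M = -78 (M = -2 + (-11 + 13*(-5)) = -2 + (-11 - 65) = -2 - 76 = -78)
√(M*(r - 18) + 2488647) = √(-78*(70 - 18) + 2488647) = √(-78*52 + 2488647) = √(-4056 + 2488647) = √2484591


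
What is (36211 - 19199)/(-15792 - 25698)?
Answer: -8506/20745 ≈ -0.41003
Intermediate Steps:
(36211 - 19199)/(-15792 - 25698) = 17012/(-41490) = 17012*(-1/41490) = -8506/20745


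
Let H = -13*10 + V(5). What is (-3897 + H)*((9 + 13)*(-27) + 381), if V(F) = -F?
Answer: 858816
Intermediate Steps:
H = -135 (H = -13*10 - 1*5 = -130 - 5 = -135)
(-3897 + H)*((9 + 13)*(-27) + 381) = (-3897 - 135)*((9 + 13)*(-27) + 381) = -4032*(22*(-27) + 381) = -4032*(-594 + 381) = -4032*(-213) = 858816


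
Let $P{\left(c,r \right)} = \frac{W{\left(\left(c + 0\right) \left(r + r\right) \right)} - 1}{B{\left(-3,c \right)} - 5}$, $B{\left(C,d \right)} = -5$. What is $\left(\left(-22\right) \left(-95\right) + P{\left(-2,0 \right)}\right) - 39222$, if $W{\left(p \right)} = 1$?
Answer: $-37132$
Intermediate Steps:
$P{\left(c,r \right)} = 0$ ($P{\left(c,r \right)} = \frac{1 - 1}{-5 - 5} = \frac{0}{-10} = 0 \left(- \frac{1}{10}\right) = 0$)
$\left(\left(-22\right) \left(-95\right) + P{\left(-2,0 \right)}\right) - 39222 = \left(\left(-22\right) \left(-95\right) + 0\right) - 39222 = \left(2090 + 0\right) - 39222 = 2090 - 39222 = -37132$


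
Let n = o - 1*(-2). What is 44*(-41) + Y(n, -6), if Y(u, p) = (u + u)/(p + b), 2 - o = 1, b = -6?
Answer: -3609/2 ≈ -1804.5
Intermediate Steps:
o = 1 (o = 2 - 1*1 = 2 - 1 = 1)
n = 3 (n = 1 - 1*(-2) = 1 + 2 = 3)
Y(u, p) = 2*u/(-6 + p) (Y(u, p) = (u + u)/(p - 6) = (2*u)/(-6 + p) = 2*u/(-6 + p))
44*(-41) + Y(n, -6) = 44*(-41) + 2*3/(-6 - 6) = -1804 + 2*3/(-12) = -1804 + 2*3*(-1/12) = -1804 - ½ = -3609/2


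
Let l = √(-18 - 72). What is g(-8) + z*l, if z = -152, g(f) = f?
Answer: -8 - 456*I*√10 ≈ -8.0 - 1442.0*I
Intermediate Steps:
l = 3*I*√10 (l = √(-90) = 3*I*√10 ≈ 9.4868*I)
g(-8) + z*l = -8 - 456*I*√10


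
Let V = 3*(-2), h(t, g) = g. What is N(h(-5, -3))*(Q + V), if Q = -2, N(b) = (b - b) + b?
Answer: 24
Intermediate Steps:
N(b) = b (N(b) = 0 + b = b)
V = -6
N(h(-5, -3))*(Q + V) = -3*(-2 - 6) = -3*(-8) = 24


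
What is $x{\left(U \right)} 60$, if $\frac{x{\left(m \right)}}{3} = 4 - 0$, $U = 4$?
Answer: $720$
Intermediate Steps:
$x{\left(m \right)} = 12$ ($x{\left(m \right)} = 3 \left(4 - 0\right) = 3 \left(4 + 0\right) = 3 \cdot 4 = 12$)
$x{\left(U \right)} 60 = 12 \cdot 60 = 720$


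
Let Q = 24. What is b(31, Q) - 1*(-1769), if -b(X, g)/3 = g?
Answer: 1697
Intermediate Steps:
b(X, g) = -3*g
b(31, Q) - 1*(-1769) = -3*24 - 1*(-1769) = -72 + 1769 = 1697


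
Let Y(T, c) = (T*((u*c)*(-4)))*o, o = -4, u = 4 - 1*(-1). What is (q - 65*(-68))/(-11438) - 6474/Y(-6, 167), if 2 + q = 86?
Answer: -23915919/76405840 ≈ -0.31301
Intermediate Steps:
q = 84 (q = -2 + 86 = 84)
u = 5 (u = 4 + 1 = 5)
Y(T, c) = 80*T*c (Y(T, c) = (T*((5*c)*(-4)))*(-4) = (T*(-20*c))*(-4) = -20*T*c*(-4) = 80*T*c)
(q - 65*(-68))/(-11438) - 6474/Y(-6, 167) = (84 - 65*(-68))/(-11438) - 6474/(80*(-6)*167) = (84 + 4420)*(-1/11438) - 6474/(-80160) = 4504*(-1/11438) - 6474*(-1/80160) = -2252/5719 + 1079/13360 = -23915919/76405840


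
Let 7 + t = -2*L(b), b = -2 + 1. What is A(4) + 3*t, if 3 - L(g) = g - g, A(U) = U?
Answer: -35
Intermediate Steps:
b = -1
L(g) = 3 (L(g) = 3 - (g - g) = 3 - 1*0 = 3 + 0 = 3)
t = -13 (t = -7 - 2*3 = -7 - 6 = -13)
A(4) + 3*t = 4 + 3*(-13) = 4 - 39 = -35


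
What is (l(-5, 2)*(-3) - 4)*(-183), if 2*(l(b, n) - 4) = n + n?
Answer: 4026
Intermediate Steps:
l(b, n) = 4 + n (l(b, n) = 4 + (n + n)/2 = 4 + (2*n)/2 = 4 + n)
(l(-5, 2)*(-3) - 4)*(-183) = ((4 + 2)*(-3) - 4)*(-183) = (6*(-3) - 4)*(-183) = (-18 - 4)*(-183) = -22*(-183) = 4026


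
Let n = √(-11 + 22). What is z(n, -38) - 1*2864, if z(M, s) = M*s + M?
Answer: -2864 - 37*√11 ≈ -2986.7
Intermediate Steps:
n = √11 ≈ 3.3166
z(M, s) = M + M*s
z(n, -38) - 1*2864 = √11*(1 - 38) - 1*2864 = √11*(-37) - 2864 = -37*√11 - 2864 = -2864 - 37*√11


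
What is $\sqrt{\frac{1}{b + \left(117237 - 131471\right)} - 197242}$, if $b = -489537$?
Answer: $\frac{3 i \sqrt{5561900494525277}}{503771} \approx 444.12 i$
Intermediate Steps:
$\sqrt{\frac{1}{b + \left(117237 - 131471\right)} - 197242} = \sqrt{\frac{1}{-489537 + \left(117237 - 131471\right)} - 197242} = \sqrt{\frac{1}{-489537 - 14234} - 197242} = \sqrt{\frac{1}{-503771} - 197242} = \sqrt{- \frac{1}{503771} - 197242} = \sqrt{- \frac{99364799583}{503771}} = \frac{3 i \sqrt{5561900494525277}}{503771}$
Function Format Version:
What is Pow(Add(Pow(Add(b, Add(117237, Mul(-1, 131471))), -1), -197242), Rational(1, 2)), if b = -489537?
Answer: Mul(Rational(3, 503771), I, Pow(5561900494525277, Rational(1, 2))) ≈ Mul(444.12, I)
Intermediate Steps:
Pow(Add(Pow(Add(b, Add(117237, Mul(-1, 131471))), -1), -197242), Rational(1, 2)) = Pow(Add(Pow(Add(-489537, Add(117237, Mul(-1, 131471))), -1), -197242), Rational(1, 2)) = Pow(Add(Pow(Add(-489537, Add(117237, -131471)), -1), -197242), Rational(1, 2)) = Pow(Add(Pow(Add(-489537, -14234), -1), -197242), Rational(1, 2)) = Pow(Add(Pow(-503771, -1), -197242), Rational(1, 2)) = Pow(Add(Rational(-1, 503771), -197242), Rational(1, 2)) = Pow(Rational(-99364799583, 503771), Rational(1, 2)) = Mul(Rational(3, 503771), I, Pow(5561900494525277, Rational(1, 2)))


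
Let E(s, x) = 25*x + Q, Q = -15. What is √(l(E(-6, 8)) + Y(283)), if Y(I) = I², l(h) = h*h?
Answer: √114314 ≈ 338.10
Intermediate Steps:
E(s, x) = -15 + 25*x (E(s, x) = 25*x - 15 = -15 + 25*x)
l(h) = h²
√(l(E(-6, 8)) + Y(283)) = √((-15 + 25*8)² + 283²) = √((-15 + 200)² + 80089) = √(185² + 80089) = √(34225 + 80089) = √114314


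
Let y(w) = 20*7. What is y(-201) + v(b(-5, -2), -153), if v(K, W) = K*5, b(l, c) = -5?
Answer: 115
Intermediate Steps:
v(K, W) = 5*K
y(w) = 140
y(-201) + v(b(-5, -2), -153) = 140 + 5*(-5) = 140 - 25 = 115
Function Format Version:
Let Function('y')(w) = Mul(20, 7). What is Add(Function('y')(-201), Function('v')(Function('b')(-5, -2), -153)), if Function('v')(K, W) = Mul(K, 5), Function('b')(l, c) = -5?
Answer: 115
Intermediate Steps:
Function('v')(K, W) = Mul(5, K)
Function('y')(w) = 140
Add(Function('y')(-201), Function('v')(Function('b')(-5, -2), -153)) = Add(140, Mul(5, -5)) = Add(140, -25) = 115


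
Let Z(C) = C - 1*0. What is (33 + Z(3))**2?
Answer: 1296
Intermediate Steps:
Z(C) = C (Z(C) = C + 0 = C)
(33 + Z(3))**2 = (33 + 3)**2 = 36**2 = 1296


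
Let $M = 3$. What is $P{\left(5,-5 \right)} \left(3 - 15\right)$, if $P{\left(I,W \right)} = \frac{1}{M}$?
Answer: $-4$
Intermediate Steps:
$P{\left(I,W \right)} = \frac{1}{3}$
$P{\left(5,-5 \right)} \left(3 - 15\right) = \frac{3 - 15}{3} = \frac{1}{3} \left(-12\right) = -4$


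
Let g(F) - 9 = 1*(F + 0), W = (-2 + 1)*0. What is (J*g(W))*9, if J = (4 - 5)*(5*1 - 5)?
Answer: 0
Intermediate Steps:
W = 0 (W = -1*0 = 0)
g(F) = 9 + F (g(F) = 9 + 1*(F + 0) = 9 + 1*F = 9 + F)
J = 0 (J = -(5 - 5) = -1*0 = 0)
(J*g(W))*9 = (0*(9 + 0))*9 = (0*9)*9 = 0*9 = 0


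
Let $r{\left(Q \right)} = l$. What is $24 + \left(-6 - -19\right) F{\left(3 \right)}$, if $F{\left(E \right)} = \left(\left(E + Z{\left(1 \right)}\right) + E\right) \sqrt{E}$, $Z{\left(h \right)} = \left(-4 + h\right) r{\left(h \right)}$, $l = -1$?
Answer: $24 + 117 \sqrt{3} \approx 226.65$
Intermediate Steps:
$r{\left(Q \right)} = -1$
$Z{\left(h \right)} = 4 - h$ ($Z{\left(h \right)} = \left(-4 + h\right) \left(-1\right) = 4 - h$)
$F{\left(E \right)} = \sqrt{E} \left(3 + 2 E\right)$ ($F{\left(E \right)} = \left(\left(E + \left(4 - 1\right)\right) + E\right) \sqrt{E} = \left(\left(E + 3\right) + E\right) \sqrt{E} = \left(\left(3 + E\right) + E\right) \sqrt{E} = \left(3 + 2 E\right) \sqrt{E} = \sqrt{E} \left(3 + 2 E\right)$)
$24 + \left(-6 - -19\right) F{\left(3 \right)} = 24 + \left(-6 - -19\right) \sqrt{3} \left(3 + 2 \cdot 3\right) = 24 + \left(-6 + 19\right) \sqrt{3} \left(3 + 6\right) = 24 + 13 \sqrt{3} \cdot 9 = 24 + 13 \cdot 9 \sqrt{3} = 24 + 117 \sqrt{3}$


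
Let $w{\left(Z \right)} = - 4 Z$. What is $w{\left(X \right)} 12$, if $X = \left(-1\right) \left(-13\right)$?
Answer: $-624$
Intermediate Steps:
$X = 13$
$w{\left(X \right)} 12 = \left(-4\right) 13 \cdot 12 = \left(-52\right) 12 = -624$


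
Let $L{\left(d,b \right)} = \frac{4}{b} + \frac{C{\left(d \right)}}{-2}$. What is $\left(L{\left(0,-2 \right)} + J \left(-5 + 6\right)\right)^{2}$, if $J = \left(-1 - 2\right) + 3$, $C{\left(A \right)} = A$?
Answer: $4$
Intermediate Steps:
$J = 0$ ($J = -3 + 3 = 0$)
$L{\left(d,b \right)} = \frac{4}{b} - \frac{d}{2}$ ($L{\left(d,b \right)} = \frac{4}{b} + \frac{d}{-2} = \frac{4}{b} + d \left(- \frac{1}{2}\right) = \frac{4}{b} - \frac{d}{2}$)
$\left(L{\left(0,-2 \right)} + J \left(-5 + 6\right)\right)^{2} = \left(\left(\frac{4}{-2} - 0\right) + 0 \left(-5 + 6\right)\right)^{2} = \left(\left(4 \left(- \frac{1}{2}\right) + 0\right) + 0 \cdot 1\right)^{2} = \left(\left(-2 + 0\right) + 0\right)^{2} = \left(-2 + 0\right)^{2} = \left(-2\right)^{2} = 4$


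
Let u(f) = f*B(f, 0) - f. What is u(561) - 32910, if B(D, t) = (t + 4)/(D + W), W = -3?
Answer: -3112429/93 ≈ -33467.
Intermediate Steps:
B(D, t) = (4 + t)/(-3 + D) (B(D, t) = (t + 4)/(D - 3) = (4 + t)/(-3 + D))
u(f) = -f + 4*f/(-3 + f) (u(f) = f*((4 + 0)/(-3 + f)) - f = f*(4/(-3 + f)) - f = 4*f/(-3 + f) - f = -f + 4*f/(-3 + f))
u(561) - 32910 = 561*(7 - 1*561)/(-3 + 561) - 32910 = 561*(7 - 561)/558 - 32910 = 561*(1/558)*(-554) - 32910 = -51799/93 - 32910 = -3112429/93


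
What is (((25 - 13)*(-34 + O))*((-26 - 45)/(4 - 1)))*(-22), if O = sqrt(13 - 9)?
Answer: -199936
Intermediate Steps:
O = 2 (O = sqrt(4) = 2)
(((25 - 13)*(-34 + O))*((-26 - 45)/(4 - 1)))*(-22) = (((25 - 13)*(-34 + 2))*((-26 - 45)/(4 - 1)))*(-22) = ((12*(-32))*(-71/3))*(-22) = -(-27264)/3*(-22) = -384*(-71/3)*(-22) = 9088*(-22) = -199936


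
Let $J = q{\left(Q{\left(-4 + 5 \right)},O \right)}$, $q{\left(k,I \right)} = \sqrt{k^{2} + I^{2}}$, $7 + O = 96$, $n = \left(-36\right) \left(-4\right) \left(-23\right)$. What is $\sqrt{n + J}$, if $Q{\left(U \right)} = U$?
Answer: $\sqrt{-3312 + \sqrt{7922}} \approx 56.771 i$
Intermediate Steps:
$n = -3312$ ($n = 144 \left(-23\right) = -3312$)
$O = 89$ ($O = -7 + 96 = 89$)
$q{\left(k,I \right)} = \sqrt{I^{2} + k^{2}}$
$J = \sqrt{7922}$ ($J = \sqrt{89^{2} + \left(-4 + 5\right)^{2}} = \sqrt{7921 + 1^{2}} = \sqrt{7921 + 1} = \sqrt{7922} \approx 89.006$)
$\sqrt{n + J} = \sqrt{-3312 + \sqrt{7922}}$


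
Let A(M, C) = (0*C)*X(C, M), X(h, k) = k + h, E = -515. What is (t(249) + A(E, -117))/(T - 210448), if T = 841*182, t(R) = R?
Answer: -249/57386 ≈ -0.0043390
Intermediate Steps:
X(h, k) = h + k
T = 153062
A(M, C) = 0 (A(M, C) = (0*C)*(C + M) = 0*(C + M) = 0)
(t(249) + A(E, -117))/(T - 210448) = (249 + 0)/(153062 - 210448) = 249/(-57386) = 249*(-1/57386) = -249/57386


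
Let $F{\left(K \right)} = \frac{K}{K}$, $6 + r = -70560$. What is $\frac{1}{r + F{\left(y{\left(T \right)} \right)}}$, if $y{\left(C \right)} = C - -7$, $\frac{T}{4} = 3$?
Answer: $- \frac{1}{70565} \approx -1.4171 \cdot 10^{-5}$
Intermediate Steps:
$T = 12$ ($T = 4 \cdot 3 = 12$)
$r = -70566$ ($r = -6 - 70560 = -70566$)
$y{\left(C \right)} = 7 + C$ ($y{\left(C \right)} = C + 7 = 7 + C$)
$F{\left(K \right)} = 1$
$\frac{1}{r + F{\left(y{\left(T \right)} \right)}} = \frac{1}{-70566 + 1} = \frac{1}{-70565} = - \frac{1}{70565}$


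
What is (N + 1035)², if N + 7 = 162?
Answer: 1416100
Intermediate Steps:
N = 155 (N = -7 + 162 = 155)
(N + 1035)² = (155 + 1035)² = 1190² = 1416100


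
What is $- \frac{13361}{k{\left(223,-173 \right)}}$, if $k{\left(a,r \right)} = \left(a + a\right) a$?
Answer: $- \frac{13361}{99458} \approx -0.13434$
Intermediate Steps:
$k{\left(a,r \right)} = 2 a^{2}$ ($k{\left(a,r \right)} = 2 a a = 2 a^{2}$)
$- \frac{13361}{k{\left(223,-173 \right)}} = - \frac{13361}{2 \cdot 223^{2}} = - \frac{13361}{2 \cdot 49729} = - \frac{13361}{99458}$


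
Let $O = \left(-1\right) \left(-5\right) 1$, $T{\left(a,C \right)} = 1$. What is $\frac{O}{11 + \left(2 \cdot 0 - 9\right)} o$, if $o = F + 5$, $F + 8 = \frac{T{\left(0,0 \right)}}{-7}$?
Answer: $- \frac{55}{7} \approx -7.8571$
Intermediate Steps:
$F = - \frac{57}{7}$ ($F = -8 + 1 \frac{1}{-7} = -8 + 1 \left(- \frac{1}{7}\right) = -8 - \frac{1}{7} = - \frac{57}{7} \approx -8.1429$)
$o = - \frac{22}{7}$ ($o = - \frac{57}{7} + 5 = - \frac{22}{7} \approx -3.1429$)
$O = 5$ ($O = 5 \cdot 1 = 5$)
$\frac{O}{11 + \left(2 \cdot 0 - 9\right)} o = \frac{1}{11 + \left(2 \cdot 0 - 9\right)} 5 \left(- \frac{22}{7}\right) = \frac{1}{11 + \left(0 - 9\right)} 5 \left(- \frac{22}{7}\right) = \frac{1}{11 - 9} \cdot 5 \left(- \frac{22}{7}\right) = \frac{1}{2} \cdot 5 \left(- \frac{22}{7}\right) = \frac{5}{2} \left(- \frac{22}{7}\right) = - \frac{55}{7}$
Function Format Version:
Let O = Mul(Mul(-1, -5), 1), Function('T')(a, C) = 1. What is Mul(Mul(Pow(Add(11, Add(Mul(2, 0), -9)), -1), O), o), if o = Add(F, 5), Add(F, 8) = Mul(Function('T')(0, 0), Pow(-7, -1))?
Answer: Rational(-55, 7) ≈ -7.8571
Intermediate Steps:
F = Rational(-57, 7) (F = Add(-8, Mul(1, Pow(-7, -1))) = Add(-8, Mul(1, Rational(-1, 7))) = Add(-8, Rational(-1, 7)) = Rational(-57, 7) ≈ -8.1429)
o = Rational(-22, 7) (o = Add(Rational(-57, 7), 5) = Rational(-22, 7) ≈ -3.1429)
O = 5 (O = Mul(5, 1) = 5)
Mul(Mul(Pow(Add(11, Add(Mul(2, 0), -9)), -1), O), o) = Mul(Mul(Pow(Add(11, Add(Mul(2, 0), -9)), -1), 5), Rational(-22, 7)) = Mul(Mul(Pow(Add(11, Add(0, -9)), -1), 5), Rational(-22, 7)) = Mul(Mul(Pow(Add(11, -9), -1), 5), Rational(-22, 7)) = Mul(Mul(Pow(2, -1), 5), Rational(-22, 7)) = Mul(Mul(Rational(1, 2), 5), Rational(-22, 7)) = Mul(Rational(5, 2), Rational(-22, 7)) = Rational(-55, 7)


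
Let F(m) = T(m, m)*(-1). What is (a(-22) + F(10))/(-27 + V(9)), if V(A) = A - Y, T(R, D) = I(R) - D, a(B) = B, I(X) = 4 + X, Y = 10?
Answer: 13/14 ≈ 0.92857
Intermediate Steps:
T(R, D) = 4 + R - D (T(R, D) = (4 + R) - D = 4 + R - D)
F(m) = -4 (F(m) = (4 + m - m)*(-1) = 4*(-1) = -4)
V(A) = -10 + A (V(A) = A - 1*10 = A - 10 = -10 + A)
(a(-22) + F(10))/(-27 + V(9)) = (-22 - 4)/(-27 + (-10 + 9)) = -26/(-27 - 1) = -26/(-28) = -26*(-1/28) = 13/14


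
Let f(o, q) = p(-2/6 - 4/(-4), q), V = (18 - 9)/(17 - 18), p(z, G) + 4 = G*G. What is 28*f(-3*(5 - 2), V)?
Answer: 2156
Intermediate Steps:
p(z, G) = -4 + G² (p(z, G) = -4 + G*G = -4 + G²)
V = -9 (V = 9/(-1) = 9*(-1) = -9)
f(o, q) = -4 + q²
28*f(-3*(5 - 2), V) = 28*(-4 + (-9)²) = 28*(-4 + 81) = 28*77 = 2156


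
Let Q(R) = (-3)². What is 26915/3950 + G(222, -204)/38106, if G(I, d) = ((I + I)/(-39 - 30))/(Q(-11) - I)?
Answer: 502452761261/73739111130 ≈ 6.8139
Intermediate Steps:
Q(R) = 9
G(I, d) = -2*I/(69*(9 - I)) (G(I, d) = ((I + I)/(-39 - 30))/(9 - I) = ((2*I)/(-69))/(9 - I) = ((2*I)*(-1/69))/(9 - I) = (-2*I/69)/(9 - I) = -2*I/(69*(9 - I)))
26915/3950 + G(222, -204)/38106 = 26915/3950 + ((2/69)*222/(-9 + 222))/38106 = 26915*(1/3950) + ((2/69)*222/213)*(1/38106) = 5383/790 + ((2/69)*222*(1/213))*(1/38106) = 5383/790 + (148/4899)*(1/38106) = 5383/790 + 74/93340647 = 502452761261/73739111130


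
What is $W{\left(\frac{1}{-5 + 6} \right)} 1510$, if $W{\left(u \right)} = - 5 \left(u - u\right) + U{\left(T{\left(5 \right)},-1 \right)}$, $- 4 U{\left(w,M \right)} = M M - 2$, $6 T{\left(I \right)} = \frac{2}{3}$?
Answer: $\frac{755}{2} \approx 377.5$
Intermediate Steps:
$T{\left(I \right)} = \frac{1}{9}$ ($T{\left(I \right)} = \frac{2 \cdot \frac{1}{3}}{6} = \frac{1}{6} \cdot \frac{2}{3} = \frac{1}{9}$)
$U{\left(w,M \right)} = \frac{1}{2} - \frac{M^{2}}{4}$ ($U{\left(w,M \right)} = - \frac{M M - 2}{4} = - \frac{M^{2} - 2}{4} = - \frac{-2 + M^{2}}{4} = \frac{1}{2} - \frac{M^{2}}{4}$)
$W{\left(u \right)} = \frac{1}{4}$ ($W{\left(u \right)} = - 5 \left(u - u\right) + \left(\frac{1}{2} - \frac{\left(-1\right)^{2}}{4}\right) = \left(-5\right) 0 + \left(\frac{1}{2} - \frac{1}{4}\right) = 0 + \left(\frac{1}{2} - \frac{1}{4}\right) = 0 + \frac{1}{4} = \frac{1}{4}$)
$W{\left(\frac{1}{-5 + 6} \right)} 1510 = \frac{1}{4} \cdot 1510 = \frac{755}{2}$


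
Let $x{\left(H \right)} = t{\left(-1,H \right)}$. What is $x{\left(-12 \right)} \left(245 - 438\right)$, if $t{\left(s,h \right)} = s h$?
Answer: $-2316$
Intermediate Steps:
$t{\left(s,h \right)} = h s$
$x{\left(H \right)} = - H$ ($x{\left(H \right)} = H \left(-1\right) = - H$)
$x{\left(-12 \right)} \left(245 - 438\right) = \left(-1\right) \left(-12\right) \left(245 - 438\right) = 12 \left(-193\right) = -2316$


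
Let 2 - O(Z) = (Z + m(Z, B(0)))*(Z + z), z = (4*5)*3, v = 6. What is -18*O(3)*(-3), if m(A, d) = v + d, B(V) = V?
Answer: -30510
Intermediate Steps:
m(A, d) = 6 + d
z = 60 (z = 20*3 = 60)
O(Z) = 2 - (6 + Z)*(60 + Z) (O(Z) = 2 - (Z + (6 + 0))*(Z + 60) = 2 - (Z + 6)*(60 + Z) = 2 - (6 + Z)*(60 + Z))
-18*O(3)*(-3) = -18*(-358 - 1*3² - 66*3)*(-3) = -18*(-358 - 1*9 - 198)*(-3) = -18*(-358 - 9 - 198)*(-3) = -18*(-565)*(-3) = 10170*(-3) = -30510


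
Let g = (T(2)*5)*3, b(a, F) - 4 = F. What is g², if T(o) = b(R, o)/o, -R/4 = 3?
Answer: 2025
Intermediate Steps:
R = -12 (R = -4*3 = -12)
b(a, F) = 4 + F
T(o) = (4 + o)/o
g = 45 (g = (((4 + 2)/2)*5)*3 = (((½)*6)*5)*3 = (3*5)*3 = 15*3 = 45)
g² = 45² = 2025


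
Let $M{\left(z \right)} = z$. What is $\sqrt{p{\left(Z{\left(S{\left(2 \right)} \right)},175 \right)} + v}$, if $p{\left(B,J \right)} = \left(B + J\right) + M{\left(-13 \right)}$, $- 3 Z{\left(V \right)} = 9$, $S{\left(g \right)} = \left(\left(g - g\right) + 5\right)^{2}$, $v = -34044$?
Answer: $3 i \sqrt{3765} \approx 184.08 i$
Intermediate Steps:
$S{\left(g \right)} = 25$ ($S{\left(g \right)} = \left(0 + 5\right)^{2} = 5^{2} = 25$)
$Z{\left(V \right)} = -3$ ($Z{\left(V \right)} = \left(- \frac{1}{3}\right) 9 = -3$)
$p{\left(B,J \right)} = -13 + B + J$ ($p{\left(B,J \right)} = \left(B + J\right) - 13 = -13 + B + J$)
$\sqrt{p{\left(Z{\left(S{\left(2 \right)} \right)},175 \right)} + v} = \sqrt{\left(-13 - 3 + 175\right) - 34044} = \sqrt{159 - 34044} = \sqrt{-33885} = 3 i \sqrt{3765}$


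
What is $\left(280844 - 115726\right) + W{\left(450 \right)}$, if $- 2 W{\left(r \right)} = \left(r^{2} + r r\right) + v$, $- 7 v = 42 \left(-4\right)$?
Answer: $-37394$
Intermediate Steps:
$v = 24$ ($v = - \frac{42 \left(-4\right)}{7} = \left(- \frac{1}{7}\right) \left(-168\right) = 24$)
$W{\left(r \right)} = -12 - r^{2}$ ($W{\left(r \right)} = - \frac{\left(r^{2} + r r\right) + 24}{2} = - \frac{\left(r^{2} + r^{2}\right) + 24}{2} = - \frac{2 r^{2} + 24}{2} = - \frac{24 + 2 r^{2}}{2} = -12 - r^{2}$)
$\left(280844 - 115726\right) + W{\left(450 \right)} = \left(280844 - 115726\right) - 202512 = 165118 - 202512 = -37394$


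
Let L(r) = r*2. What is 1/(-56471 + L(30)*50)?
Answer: -1/53471 ≈ -1.8702e-5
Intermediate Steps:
L(r) = 2*r
1/(-56471 + L(30)*50) = 1/(-56471 + (2*30)*50) = 1/(-56471 + 60*50) = 1/(-56471 + 3000) = 1/(-53471) = -1/53471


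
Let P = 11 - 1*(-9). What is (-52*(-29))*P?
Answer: 30160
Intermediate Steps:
P = 20 (P = 11 + 9 = 20)
(-52*(-29))*P = -52*(-29)*20 = 1508*20 = 30160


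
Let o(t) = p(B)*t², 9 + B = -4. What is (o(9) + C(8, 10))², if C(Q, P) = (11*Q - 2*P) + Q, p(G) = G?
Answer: 954529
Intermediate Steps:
B = -13 (B = -9 - 4 = -13)
C(Q, P) = -2*P + 12*Q (C(Q, P) = (-2*P + 11*Q) + Q = -2*P + 12*Q)
o(t) = -13*t²
(o(9) + C(8, 10))² = (-13*9² + (-2*10 + 12*8))² = (-13*81 + (-20 + 96))² = (-1053 + 76)² = (-977)² = 954529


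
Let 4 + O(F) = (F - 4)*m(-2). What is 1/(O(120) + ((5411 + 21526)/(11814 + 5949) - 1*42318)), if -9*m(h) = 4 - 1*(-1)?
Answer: -53289/2258650427 ≈ -2.3593e-5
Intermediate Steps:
m(h) = -5/9 (m(h) = -(4 - 1*(-1))/9 = -(4 + 1)/9 = -⅑*5 = -5/9)
O(F) = -16/9 - 5*F/9 (O(F) = -4 + (F - 4)*(-5/9) = -4 + (-4 + F)*(-5/9) = -4 + (20/9 - 5*F/9) = -16/9 - 5*F/9)
1/(O(120) + ((5411 + 21526)/(11814 + 5949) - 1*42318)) = 1/((-16/9 - 5/9*120) + ((5411 + 21526)/(11814 + 5949) - 1*42318)) = 1/((-16/9 - 200/3) + (26937/17763 - 42318)) = 1/(-616/9 + (26937*(1/17763) - 42318)) = 1/(-616/9 + (8979/5921 - 42318)) = 1/(-616/9 - 250555899/5921) = 1/(-2258650427/53289) = -53289/2258650427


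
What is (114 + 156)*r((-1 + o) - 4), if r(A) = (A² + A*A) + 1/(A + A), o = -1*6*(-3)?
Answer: 1186515/13 ≈ 91270.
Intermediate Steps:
o = 18 (o = -6*(-3) = 18)
r(A) = 1/(2*A) + 2*A² (r(A) = (A² + A²) + 1/(2*A) = 2*A² + 1/(2*A) = 1/(2*A) + 2*A²)
(114 + 156)*r((-1 + o) - 4) = (114 + 156)*((1 + 4*((-1 + 18) - 4)³)/(2*((-1 + 18) - 4))) = 270*((1 + 4*(17 - 4)³)/(2*(17 - 4))) = 270*((½)*(1 + 4*13³)/13) = 270*((½)*(1/13)*(1 + 4*2197)) = 270*((½)*(1/13)*(1 + 8788)) = 270*((½)*(1/13)*8789) = 270*(8789/26) = 1186515/13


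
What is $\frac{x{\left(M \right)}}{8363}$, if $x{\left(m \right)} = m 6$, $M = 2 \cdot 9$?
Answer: $\frac{108}{8363} \approx 0.012914$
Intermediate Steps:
$M = 18$
$x{\left(m \right)} = 6 m$
$\frac{x{\left(M \right)}}{8363} = \frac{6 \cdot 18}{8363} = 108 \cdot \frac{1}{8363} = \frac{108}{8363}$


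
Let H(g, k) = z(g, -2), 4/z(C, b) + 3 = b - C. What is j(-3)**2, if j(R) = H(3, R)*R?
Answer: 9/4 ≈ 2.2500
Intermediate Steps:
z(C, b) = 4/(-3 + b - C) (z(C, b) = 4/(-3 + (b - C)) = 4/(-3 + b - C))
H(g, k) = 4/(-5 - g) (H(g, k) = 4/(-3 - 2 - g) = 4/(-5 - g))
j(R) = -R/2 (j(R) = (-4/(5 + 3))*R = (-4/8)*R = (-4*1/8)*R = -R/2)
j(-3)**2 = (-1/2*(-3))**2 = (3/2)**2 = 9/4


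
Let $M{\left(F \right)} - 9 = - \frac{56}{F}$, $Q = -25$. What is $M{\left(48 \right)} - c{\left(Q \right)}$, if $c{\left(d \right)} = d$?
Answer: $\frac{197}{6} \approx 32.833$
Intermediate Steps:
$M{\left(F \right)} = 9 - \frac{56}{F}$
$M{\left(48 \right)} - c{\left(Q \right)} = \left(9 - \frac{56}{48}\right) - -25 = \left(9 - \frac{7}{6}\right) + 25 = \frac{47}{6} + 25 = \frac{197}{6}$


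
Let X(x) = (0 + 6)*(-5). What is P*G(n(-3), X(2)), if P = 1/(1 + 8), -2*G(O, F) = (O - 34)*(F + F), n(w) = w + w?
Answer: -400/3 ≈ -133.33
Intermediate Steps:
n(w) = 2*w
X(x) = -30 (X(x) = 6*(-5) = -30)
G(O, F) = -F*(-34 + O) (G(O, F) = -(O - 34)*(F + F)/2 = -(-34 + O)*2*F/2 = -F*(-34 + O))
P = ⅑ (P = 1/9 = ⅑ ≈ 0.11111)
P*G(n(-3), X(2)) = (-30*(34 - 2*(-3)))/9 = (-30*(34 - 1*(-6)))/9 = (-30*(34 + 6))/9 = (-30*40)/9 = (⅑)*(-1200) = -400/3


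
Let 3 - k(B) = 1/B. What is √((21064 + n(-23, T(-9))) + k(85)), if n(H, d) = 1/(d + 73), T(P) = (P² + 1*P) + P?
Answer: √2435344690/340 ≈ 145.14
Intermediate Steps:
T(P) = P² + 2*P (T(P) = (P² + P) + P = (P + P²) + P = P² + 2*P)
k(B) = 3 - 1/B
n(H, d) = 1/(73 + d)
√((21064 + n(-23, T(-9))) + k(85)) = √((21064 + 1/(73 - 9*(2 - 9))) + (3 - 1/85)) = √((21064 + 1/(73 - 9*(-7))) + (3 - 1*1/85)) = √((21064 + 1/(73 + 63)) + (3 - 1/85)) = √((21064 + 1/136) + 254/85) = √(2864705/136 + 254/85) = √(14325557/680) = √2435344690/340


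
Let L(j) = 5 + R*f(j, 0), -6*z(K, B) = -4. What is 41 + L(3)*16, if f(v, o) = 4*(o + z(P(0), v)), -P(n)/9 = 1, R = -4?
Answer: -149/3 ≈ -49.667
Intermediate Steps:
P(n) = -9 (P(n) = -9*1 = -9)
z(K, B) = ⅔ (z(K, B) = -⅙*(-4) = ⅔)
f(v, o) = 8/3 + 4*o (f(v, o) = 4*(o + ⅔) = 4*(⅔ + o) = 8/3 + 4*o)
L(j) = -17/3 (L(j) = 5 - 4*(8/3 + 4*0) = 5 - 4*(8/3 + 0) = 5 - 4*8/3 = 5 - 32/3 = -17/3)
41 + L(3)*16 = 41 - 17/3*16 = 41 - 272/3 = -149/3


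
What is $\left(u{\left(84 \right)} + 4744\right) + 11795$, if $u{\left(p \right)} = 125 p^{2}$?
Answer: $898539$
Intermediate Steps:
$\left(u{\left(84 \right)} + 4744\right) + 11795 = \left(125 \cdot 84^{2} + 4744\right) + 11795 = \left(125 \cdot 7056 + 4744\right) + 11795 = \left(882000 + 4744\right) + 11795 = 886744 + 11795 = 898539$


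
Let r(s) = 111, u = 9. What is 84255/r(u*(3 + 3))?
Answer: 28085/37 ≈ 759.05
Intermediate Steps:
84255/r(u*(3 + 3)) = 84255/111 = 84255*(1/111) = 28085/37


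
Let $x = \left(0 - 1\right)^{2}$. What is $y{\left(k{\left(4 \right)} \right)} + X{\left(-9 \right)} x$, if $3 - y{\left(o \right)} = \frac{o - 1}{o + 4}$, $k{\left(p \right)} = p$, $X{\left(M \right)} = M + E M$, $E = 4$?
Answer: $- \frac{339}{8} \approx -42.375$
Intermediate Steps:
$X{\left(M \right)} = 5 M$ ($X{\left(M \right)} = M + 4 M = 5 M$)
$x = 1$ ($x = \left(-1\right)^{2} = 1$)
$y{\left(o \right)} = 3 - \frac{-1 + o}{4 + o}$ ($y{\left(o \right)} = 3 - \frac{o - 1}{o + 4} = 3 - \frac{-1 + o}{4 + o}$)
$y{\left(k{\left(4 \right)} \right)} + X{\left(-9 \right)} x = \frac{13 + 2 \cdot 4}{4 + 4} + 5 \left(-9\right) 1 = \frac{13 + 8}{8} - 45 = \frac{1}{8} \cdot 21 - 45 = \frac{21}{8} - 45 = - \frac{339}{8}$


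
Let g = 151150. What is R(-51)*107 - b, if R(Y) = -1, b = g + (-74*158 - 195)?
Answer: -139370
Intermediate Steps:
b = 139263 (b = 151150 + (-74*158 - 195) = 151150 + (-11692 - 195) = 151150 - 11887 = 139263)
R(-51)*107 - b = -1*107 - 1*139263 = -107 - 139263 = -139370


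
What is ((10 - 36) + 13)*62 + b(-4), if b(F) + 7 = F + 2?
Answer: -815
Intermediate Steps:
b(F) = -5 + F (b(F) = -7 + (F + 2) = -7 + (2 + F) = -5 + F)
((10 - 36) + 13)*62 + b(-4) = ((10 - 36) + 13)*62 + (-5 - 4) = (-26 + 13)*62 - 9 = -13*62 - 9 = -806 - 9 = -815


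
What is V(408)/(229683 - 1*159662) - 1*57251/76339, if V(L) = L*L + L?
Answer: 8730069337/5345333119 ≈ 1.6332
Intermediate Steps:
V(L) = L + L² (V(L) = L² + L = L + L²)
V(408)/(229683 - 1*159662) - 1*57251/76339 = (408*(1 + 408))/(229683 - 1*159662) - 1*57251/76339 = (408*409)/(229683 - 159662) - 57251*1/76339 = 166872/70021 - 57251/76339 = 8730069337/5345333119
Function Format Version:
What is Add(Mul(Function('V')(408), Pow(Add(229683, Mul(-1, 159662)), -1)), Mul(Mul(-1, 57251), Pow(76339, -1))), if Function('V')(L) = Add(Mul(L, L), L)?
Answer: Rational(8730069337, 5345333119) ≈ 1.6332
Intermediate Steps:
Function('V')(L) = Add(L, Pow(L, 2)) (Function('V')(L) = Add(Pow(L, 2), L) = Add(L, Pow(L, 2)))
Add(Mul(Function('V')(408), Pow(Add(229683, Mul(-1, 159662)), -1)), Mul(Mul(-1, 57251), Pow(76339, -1))) = Add(Mul(Mul(408, Add(1, 408)), Pow(Add(229683, Mul(-1, 159662)), -1)), Mul(Mul(-1, 57251), Pow(76339, -1))) = Add(Mul(Mul(408, 409), Pow(Add(229683, -159662), -1)), Mul(-57251, Rational(1, 76339))) = Add(Mul(166872, Pow(70021, -1)), Rational(-57251, 76339)) = Add(Mul(166872, Rational(1, 70021)), Rational(-57251, 76339)) = Add(Rational(166872, 70021), Rational(-57251, 76339)) = Rational(8730069337, 5345333119)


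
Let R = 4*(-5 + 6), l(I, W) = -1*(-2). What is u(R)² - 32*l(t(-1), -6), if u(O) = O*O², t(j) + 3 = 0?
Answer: 4032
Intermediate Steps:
t(j) = -3 (t(j) = -3 + 0 = -3)
l(I, W) = 2
R = 4 (R = 4*1 = 4)
u(O) = O³
u(R)² - 32*l(t(-1), -6) = (4³)² - 32*2 = 64² - 64 = 4096 - 64 = 4032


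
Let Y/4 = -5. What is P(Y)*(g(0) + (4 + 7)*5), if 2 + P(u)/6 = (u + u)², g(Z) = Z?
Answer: 527340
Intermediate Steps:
Y = -20 (Y = 4*(-5) = -20)
P(u) = -12 + 24*u² (P(u) = -12 + 6*(u + u)² = -12 + 6*(2*u)² = -12 + 6*(4*u²) = -12 + 24*u²)
P(Y)*(g(0) + (4 + 7)*5) = (-12 + 24*(-20)²)*(0 + (4 + 7)*5) = (-12 + 24*400)*(0 + 11*5) = (-12 + 9600)*(0 + 55) = 9588*55 = 527340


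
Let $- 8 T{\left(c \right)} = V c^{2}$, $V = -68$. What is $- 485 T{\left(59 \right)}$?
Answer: $- \frac{28700845}{2} \approx -1.435 \cdot 10^{7}$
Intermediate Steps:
$T{\left(c \right)} = \frac{17 c^{2}}{2}$ ($T{\left(c \right)} = - \frac{\left(-68\right) c^{2}}{8} = \frac{17 c^{2}}{2}$)
$- 485 T{\left(59 \right)} = - 485 \frac{17 \cdot 59^{2}}{2} = - 485 \cdot \frac{17}{2} \cdot 3481 = \left(-485\right) \frac{59177}{2} = - \frac{28700845}{2}$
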